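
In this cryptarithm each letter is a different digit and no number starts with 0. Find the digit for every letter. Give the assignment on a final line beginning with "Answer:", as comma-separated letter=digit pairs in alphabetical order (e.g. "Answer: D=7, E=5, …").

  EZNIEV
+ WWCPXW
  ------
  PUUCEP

Step 1. [col 1: V + W ≡ P (mod 10)] V=2 is one option consistent with column 1 (V + W ≡ P (mod 10), carry-in 0) — take it, so V=2.
Step 2. [col 1: V + W ≡ P (mod 10)] several values work for P in column 1 (V + W ≡ P (mod 10), carry-in 0); try P=6. So P=6.
Step 3. [col 1: V + W ≡ P (mod 10)] from column 1 (V=2, P=6, carry-in 0, digits 2,6 already taken and all letters distinct): W must equal 4 ⇒ W=4.
Step 4. [col 2: E + X ≡ E (mod 10)] column 2 reads E+X+carry(0)=E with nothing yet; with digits 2,4,6 already taken and all letters distinct, the only value for X is 0 ⇒ X=0.
Step 5. [col 2: E + X ≡ E (mod 10)] column 2 (E + X ≡ E (mod 10), carry-in 0) doesn't pin E yet; pick E=1 and continue. So E=1.
Step 6. [col 3: I + P ≡ C (mod 10)] several values work for C in column 3 (I + P ≡ C (mod 10), carry-in 0); try C=5, so C=5.
Step 7. [col 3: I + P ≡ C (mod 10)] in column 3 we have I+P≡C with carry-in 0; given P=6, C=5 and digits 0,1,2,4,5,6 already taken and all letters distinct, that pins I to 9 ⇒ I=9.
Step 8. [col 4: N + C ≡ U (mod 10)] in column 4 we have N+C≡U with carry-in 1; given C=5 and digits 0,1,2,4,5,6,9 already taken and all letters distinct, that pins U to 3 ⇒ U=3.
Step 9. [col 4: N + C ≡ U (mod 10)] in column 4 we have N+C≡U with carry-in 1; given C=5, U=3 and digits 0,1,2,3,4,5,6,9 already taken and all letters distinct, that pins N to 7. So N=7.
Step 10. [col 5: Z + W ≡ U (mod 10)] from column 5 (W=4, U=3, carry-in 1, digits 0,1,2,3,4,5,6,7,9 already taken and all letters distinct): Z must equal 8 ⇒ Z=8.

Answer: C=5, E=1, I=9, N=7, P=6, U=3, V=2, W=4, X=0, Z=8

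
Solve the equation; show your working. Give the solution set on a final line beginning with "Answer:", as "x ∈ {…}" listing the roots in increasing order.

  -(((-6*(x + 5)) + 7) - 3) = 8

Step 1. [-(((-6*(x + 5)) + 7) - 3) = 8] flip signs both sides, so neg: ((-6*(x + 5)) + 7) - 3 = -8.
Step 2. [((-6*(x + 5)) + 7) - 3 = -8] the outer -3 inverts by adding 3 ⇒ sub: (-6*(x + 5)) + 7 = -5.
Step 3. [(-6*(x + 5)) + 7 = -5] peel the +7: subtract 7 from each side. So sub: -6*(x + 5) = -12.
Step 4. [-6*(x + 5) = -12] -6 out front; divide by -6 ⇒ div: x + 5 = 2.
Step 5. [x + 5 = 2] subtract 5: x sits inside (… + 5), so sub: x = -3.

Answer: x ∈ {-3}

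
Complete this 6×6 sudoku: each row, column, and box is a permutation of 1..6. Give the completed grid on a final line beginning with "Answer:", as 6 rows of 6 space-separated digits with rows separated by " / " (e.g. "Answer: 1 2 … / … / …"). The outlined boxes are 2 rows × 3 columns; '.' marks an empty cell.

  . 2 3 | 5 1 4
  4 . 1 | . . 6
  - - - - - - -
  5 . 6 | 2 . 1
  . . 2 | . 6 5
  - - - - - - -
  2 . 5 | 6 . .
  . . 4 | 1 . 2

Step 1. [r5c6∈{3}] only 3 remains possible at r5c6. So r5c6=3.
Step 2. [r4c4∈{3,4}] r4c4 is the only open cell in col 4 admitting 4, so r4c4=4.
Step 3. [r4c1∈{1,3}] in col 1, 1 fits only at r4c1 ⇒ r4c1=1.
Step 4. [r6c2∈{3,6}] across col 2, 6 lands solely at r6c2 ⇒ r6c2=6.
Step 5. [r3c5∈{3}] r3c5 is down to just 3. So r3c5=3.
Step 6. [r1c1∈{6}] r1c1 has the single candidate 6, so r1c1=6.
Step 7. [r2c2∈{5}] r2c2 has the single candidate 5 ⇒ r2c2=5.
Step 8. [r6c1∈{3}] r6c1 is down to just 3, so r6c1=3.
Step 9. [r6c5∈{5}] r6c5 is down to just 5. So r6c5=5.
Step 10. [r5c2∈{1}] only 1 remains possible at r5c2 ⇒ r5c2=1.
Step 11. [r3c2∈{4}] r3c2 has the single candidate 4. So r3c2=4.
Step 12. [r4c2∈{3}] only 3 remains possible at r4c2 ⇒ r4c2=3.
Step 13. [r2c4∈{3}] r2c4 has the single candidate 3, so r2c4=3.
Step 14. [r5c5∈{4}] nothing but 4 survives at r5c5. So r5c5=4.
Step 15. [r2c5∈{2}] nothing but 2 survives at r2c5 ⇒ r2c5=2.

Answer: 6 2 3 5 1 4 / 4 5 1 3 2 6 / 5 4 6 2 3 1 / 1 3 2 4 6 5 / 2 1 5 6 4 3 / 3 6 4 1 5 2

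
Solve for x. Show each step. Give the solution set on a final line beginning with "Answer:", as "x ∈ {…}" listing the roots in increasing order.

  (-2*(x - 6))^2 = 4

Step 1. [(-2*(x - 6))^2 = 4] √ both sides: 4 ≥ 0 gives two branches, so sqrt: -2*(x - 6) = 2 or -2.
Step 2. [-2*(x - 6) = 2 or -2] LHS = -2·(…); ÷-2 both sides, so div: x - 6 = -1 or 1.
Step 3. [x - 6 = -1 or 1] 6 comes off first (add 6). So sub: x = 5 or 7.

Answer: x ∈ {5, 7}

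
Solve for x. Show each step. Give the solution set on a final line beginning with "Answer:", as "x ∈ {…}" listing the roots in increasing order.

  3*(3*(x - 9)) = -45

Step 1. [3*(3*(x - 9)) = -45] 3·(inner) — divide through by 3 ⇒ div: 3*(x - 9) = -15.
Step 2. [3*(x - 9) = -15] 3·(inner) — divide through by 3, so div: x - 9 = -5.
Step 3. [x - 9 = -5] peel the -9: add 9 from each side. So sub: x = 4.

Answer: x ∈ {4}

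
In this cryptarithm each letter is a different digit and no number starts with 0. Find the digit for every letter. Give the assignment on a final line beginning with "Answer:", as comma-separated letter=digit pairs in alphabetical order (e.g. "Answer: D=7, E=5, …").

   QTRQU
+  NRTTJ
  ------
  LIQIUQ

Step 1. [col 1: U + J ≡ Q (mod 10)] U=9 is one option consistent with column 1 (U + J ≡ Q (mod 10), carry-in 0) — take it ⇒ U=9.
Step 2. [L] the sum has 6 digits but both addends have 5; that extra leading digit L is the final carry, namely 1 ⇒ L=1.
Step 3. [col 1: U + J ≡ Q (mod 10)] several values work for Q in column 1 (U + J ≡ Q (mod 10), carry-in 0); try Q=3. So Q=3.
Step 4. [col 1: U + J ≡ Q (mod 10)] in column 1 we have U+J≡Q with carry-in 0; given U=9, Q=3 and digits 1,3,9 already taken and all letters distinct, that pins J to 4, so J=4.
Step 5. [col 2: Q + T ≡ U (mod 10)] in column 2 we have Q+T≡U with carry-in 1; given Q=3, U=9 and digits 1,3,4,9 already taken and all letters distinct, that pins T to 5 ⇒ T=5.
Step 6. [col 3: R + T ≡ I (mod 10)] column 3 (R + T ≡ I (mod 10), carry-in 0) doesn't pin I yet; pick I=2 and continue ⇒ I=2.
Step 7. [col 3: R + T ≡ I (mod 10)] in column 3 we have R+T≡I with carry-in 0; given T=5, I=2 and digits 1,2,3,4,5,9 already taken and all letters distinct, that pins R to 7. So R=7.
Step 8. [col 5: Q + N ≡ I (mod 10)] column 5 reads Q+N+carry(1)=I with Q=3, I=2; with digits 1,2,3,4,5,7,9 already taken and all letters distinct, the only value for N is 8. So N=8.

Answer: I=2, J=4, L=1, N=8, Q=3, R=7, T=5, U=9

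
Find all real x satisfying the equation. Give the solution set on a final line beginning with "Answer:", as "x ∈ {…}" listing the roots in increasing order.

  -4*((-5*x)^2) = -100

Step 1. [-4*((-5*x)^2) = -100] divide by the outer -4, so div: (-5*x)^2 = 25.
Step 2. [(-5*x)^2 = 25] √ both sides: 25 ≥ 0 gives two branches ⇒ sqrt: -5*x = 5 or -5.
Step 3. [-5*x = 5 or -5] -5·(inner) — divide through by -5. So div: x = -1 or 1.

Answer: x ∈ {-1, 1}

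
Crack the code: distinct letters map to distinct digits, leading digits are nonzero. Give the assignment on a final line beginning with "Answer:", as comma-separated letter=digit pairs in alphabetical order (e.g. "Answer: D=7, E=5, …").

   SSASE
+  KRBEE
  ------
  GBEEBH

Step 1. [col 1: E + E ≡ H (mod 10)] several values work for H in column 1 (E + E ≡ H (mod 10), carry-in 0); try H=4. So H=4.
Step 2. [G] adding two 5-digit numbers gives at most 5+1 digits, and here it does — G is that final carry and must be 1. So G=1.
Step 3. [col 1: E + E ≡ H (mod 10)] column 1 (E + E ≡ H (mod 10), carry-in 0) doesn't pin E yet; pick E=7 and continue, so E=7.
Step 4. [col 2: S + E ≡ B (mod 10)] no forcing yet in column 2 (carry-in 1); B=0 is free and consistent — try it ⇒ B=0.
Step 5. [col 2: S + E ≡ B (mod 10)] column 2: given E=7, B=0, carry-in 1, and digits 0,1,4,7 already taken and all letters distinct, S+E≡B (mod 10) forces S=2 ⇒ S=2.
Step 6. [col 3: A + B ≡ E (mod 10)] from column 3 (B=0, E=7, carry-in 1, digits 0,1,2,4,7 already taken and all letters distinct): A must equal 6 ⇒ A=6.
Step 7. [col 4: S + R ≡ E (mod 10)] column 4 reads S+R+carry(0)=E with S=2, E=7; with digits 0,1,2,4,6,7 already taken and all letters distinct, the only value for R is 5 ⇒ R=5.
Step 8. [col 5: S + K ≡ B (mod 10)] column 5 reads S+K+carry(0)=B with S=2, B=0; with digits 0,1,2,4,5,6,7 already taken and all letters distinct, the only value for K is 8. So K=8.

Answer: A=6, B=0, E=7, G=1, H=4, K=8, R=5, S=2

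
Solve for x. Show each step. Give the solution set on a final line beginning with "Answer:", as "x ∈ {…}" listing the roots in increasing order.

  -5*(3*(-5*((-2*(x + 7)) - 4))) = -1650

Step 1. [-5*(3*(-5*((-2*(x + 7)) - 4))) = -1650] leading coefficient -5: divide by -5, so div: 3*(-5*((-2*(x + 7)) - 4)) = 330.
Step 2. [3*(-5*((-2*(x + 7)) - 4)) = 330] 3 out front; divide by 3 ⇒ div: -5*((-2*(x + 7)) - 4) = 110.
Step 3. [-5*((-2*(x + 7)) - 4) = 110] divide by the outer -5. So div: (-2*(x + 7)) - 4 = -22.
Step 4. [(-2*(x + 7)) - 4 = -22] -2 | LHS and -2 | -22: pull -2 out ⇒ factor: (x + 7) + 2 = 11.
Step 5. [(x + 7) + 2 = 11] +2 is outermost — subtract 2 both sides, so sub: x + 7 = 9.
Step 6. [x + 7 = 9] +7 is outermost — subtract 7 both sides, so sub: x = 2.

Answer: x ∈ {2}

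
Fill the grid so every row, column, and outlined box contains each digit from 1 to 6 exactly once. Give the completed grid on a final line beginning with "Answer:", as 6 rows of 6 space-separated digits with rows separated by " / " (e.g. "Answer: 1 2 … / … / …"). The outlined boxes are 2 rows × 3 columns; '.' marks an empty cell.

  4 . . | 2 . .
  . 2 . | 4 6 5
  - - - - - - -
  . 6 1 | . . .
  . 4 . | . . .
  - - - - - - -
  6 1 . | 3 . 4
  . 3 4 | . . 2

Step 1. [r3c4∈{5}] nothing but 5 survives at r3c4 ⇒ r3c4=5.
Step 2. [r3c6∈{3}] r3c6's peers cover all but 3, so r3c6=3.
Step 3. [r3c1∈{2}] nothing but 2 survives at r3c1. So r3c1=2.
Step 4. [r2c3∈{3}] nothing but 3 survives at r2c3 ⇒ r2c3=3.
Step 5. [r4c3∈{5}] r4c3 has the single candidate 5, so r4c3=5.
Step 6. [r1c6∈{1}] only 1 remains possible at r1c6. So r1c6=1.
Step 7. [r6c4∈{1,6}] 6 has one home in row 6: r6c4 ⇒ r6c4=6.
Step 8. [r6c5∈{1,5}] 1 has one home in row 6: r6c5 ⇒ r6c5=1.
Step 9. [r3c5∈{4}] r3c5 is down to just 4, so r3c5=4.
Step 10. [r5c5∈{5}] r5c5's peers cover all but 5. So r5c5=5.
Step 11. [r4c1∈{3}] r4c1 has the single candidate 3 ⇒ r4c1=3.
Step 12. [r2c1∈{1}] r2c1's peers cover all but 1, so r2c1=1.
Step 13. [r1c2∈{5}] r1c2's peers cover all but 5 ⇒ r1c2=5.
Step 14. [r1c5∈{3}] r1c5's peers cover all but 3. So r1c5=3.
Step 15. [r4c5∈{2}] r4c5 has the single candidate 2 ⇒ r4c5=2.
Step 16. [r1c3∈{6}] only 6 remains possible at r1c3 ⇒ r1c3=6.
Step 17. [r4c4∈{1}] r4c4 is down to just 1 ⇒ r4c4=1.
Step 18. [r5c3∈{2}] only 2 remains possible at r5c3. So r5c3=2.
Step 19. [r6c1∈{5}] nothing but 5 survives at r6c1. So r6c1=5.
Step 20. [r4c6∈{6}] r4c6 has the single candidate 6. So r4c6=6.

Answer: 4 5 6 2 3 1 / 1 2 3 4 6 5 / 2 6 1 5 4 3 / 3 4 5 1 2 6 / 6 1 2 3 5 4 / 5 3 4 6 1 2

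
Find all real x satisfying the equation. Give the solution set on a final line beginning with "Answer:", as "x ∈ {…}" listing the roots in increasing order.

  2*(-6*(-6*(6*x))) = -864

Step 1. [2*(-6*(-6*(6*x))) = -864] divide by the outer 2. So div: -6*(-6*(6*x)) = -432.
Step 2. [-6*(-6*(6*x)) = -432] divide by the outer -6, so div: -6*(6*x) = 72.
Step 3. [-6*(6*x) = 72] -6 out front; divide by -6, so div: 6*x = -12.
Step 4. [6*x = -12] 6·(inner) — divide through by 6. So div: x = -2.

Answer: x ∈ {-2}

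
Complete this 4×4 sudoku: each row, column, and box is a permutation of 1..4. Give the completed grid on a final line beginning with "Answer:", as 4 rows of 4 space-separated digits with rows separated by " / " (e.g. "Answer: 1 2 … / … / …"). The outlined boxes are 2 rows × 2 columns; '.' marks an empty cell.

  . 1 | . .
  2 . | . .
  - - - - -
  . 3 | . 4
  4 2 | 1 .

Step 1. [r1c3∈{2,3,4}] row 1 places 4 nowhere but r1c3. So r1c3=4.
Step 2. [r4c4∈{3}] r4c4 is down to just 3, so r4c4=3.
Step 3. [r2c2∈{4}] r2c2's peers cover all but 4, so r2c2=4.
Step 4. [r3c1∈{1}] r3c1's peers cover all but 1. So r3c1=1.
Step 5. [r2c4∈{1}] only 1 remains possible at r2c4. So r2c4=1.
Step 6. [r1c1∈{3}] r1c1 is down to just 3, so r1c1=3.
Step 7. [r3c3∈{2}] nothing but 2 survives at r3c3, so r3c3=2.
Step 8. [r2c3∈{3}] r2c3 is down to just 3 ⇒ r2c3=3.
Step 9. [r1c4∈{2}] nothing but 2 survives at r1c4 ⇒ r1c4=2.

Answer: 3 1 4 2 / 2 4 3 1 / 1 3 2 4 / 4 2 1 3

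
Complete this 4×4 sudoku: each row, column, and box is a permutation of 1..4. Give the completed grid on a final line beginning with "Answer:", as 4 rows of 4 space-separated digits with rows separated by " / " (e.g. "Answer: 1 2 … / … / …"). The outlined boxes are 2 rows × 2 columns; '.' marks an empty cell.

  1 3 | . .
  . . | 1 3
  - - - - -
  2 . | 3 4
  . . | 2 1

Step 1. [r4c2∈{4}] nothing but 4 survives at r4c2. So r4c2=4.
Step 2. [r1c4∈{2}] nothing but 2 survives at r1c4, so r1c4=2.
Step 3. [r2c1∈{4}] r2c1's peers cover all but 4, so r2c1=4.
Step 4. [r3c2∈{1}] nothing but 1 survives at r3c2 ⇒ r3c2=1.
Step 5. [r1c3∈{4}] only 4 remains possible at r1c3. So r1c3=4.
Step 6. [r4c1∈{3}] nothing but 3 survives at r4c1 ⇒ r4c1=3.
Step 7. [r2c2∈{2}] nothing but 2 survives at r2c2. So r2c2=2.

Answer: 1 3 4 2 / 4 2 1 3 / 2 1 3 4 / 3 4 2 1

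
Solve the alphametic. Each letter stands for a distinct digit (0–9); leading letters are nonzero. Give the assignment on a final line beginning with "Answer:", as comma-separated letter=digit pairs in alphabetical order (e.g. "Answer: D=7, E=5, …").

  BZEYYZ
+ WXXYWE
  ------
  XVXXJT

Step 1. [col 1: Z + E ≡ T (mod 10)] no forcing yet in column 1 (carry-in 0); E=9 is free and consistent — try it, so E=9.
Step 2. [col 1: Z + E ≡ T (mod 10)] Z=4 is one option consistent with column 1 (Z + E ≡ T (mod 10), carry-in 0) — take it. So Z=4.
Step 3. [col 1: Z + E ≡ T (mod 10)] from column 1 (Z=4, E=9, carry-in 0, digits 4,9 already taken and all letters distinct): T must equal 3. So T=3.
Step 4. [col 2: Y + W ≡ J (mod 10)] no forcing yet in column 2 (carry-in 1); W=1 is free and consistent — try it. So W=1.
Step 5. [col 2: Y + W ≡ J (mod 10)] column 2 (Y + W ≡ J (mod 10), carry-in 1) doesn't pin J yet; pick J=0 and continue ⇒ J=0.
Step 6. [col 2: Y + W ≡ J (mod 10)] from column 2 (W=1, J=0, carry-in 1, digits 0,1,3,4,9 already taken and all letters distinct): Y must equal 8, so Y=8.
Step 7. [col 3: Y + Y ≡ X (mod 10)] in column 3 we have Y+Y≡X with carry-in 1; given Y=8 and digits 0,1,3,4,8,9 already taken and all letters distinct, that pins X to 7 ⇒ X=7.
Step 8. [col 5: Z + X ≡ V (mod 10)] column 5 reads Z+X+carry(1)=V with Z=4, X=7; with digits 0,1,3,4,7,8,9 already taken and all letters distinct, the only value for V is 2. So V=2.
Step 9. [col 6: B + W ≡ X (mod 10)] column 6: given W=1, X=7, carry-in 1, and digits 0,1,2,3,4,7,8,9 already taken and all letters distinct, B+W≡X (mod 10) forces B=5 ⇒ B=5.

Answer: B=5, E=9, J=0, T=3, V=2, W=1, X=7, Y=8, Z=4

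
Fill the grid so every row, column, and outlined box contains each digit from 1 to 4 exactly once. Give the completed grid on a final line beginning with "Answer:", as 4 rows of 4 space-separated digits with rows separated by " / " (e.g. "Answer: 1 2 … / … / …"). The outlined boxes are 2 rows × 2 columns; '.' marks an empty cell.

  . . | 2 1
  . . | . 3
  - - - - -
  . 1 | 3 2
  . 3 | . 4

Step 1. [r1c2∈{4}] r1c2 is down to just 4 ⇒ r1c2=4.
Step 2. [r2c2∈{2}] nothing but 2 survives at r2c2. So r2c2=2.
Step 3. [r4c1∈{2}] r4c1's peers cover all but 2. So r4c1=2.
Step 4. [r2c1∈{1}] r2c1 is down to just 1, so r2c1=1.
Step 5. [r4c3∈{1}] only 1 remains possible at r4c3 ⇒ r4c3=1.
Step 6. [r3c1∈{4}] r3c1 has the single candidate 4, so r3c1=4.
Step 7. [r2c3∈{4}] r2c3 has the single candidate 4. So r2c3=4.
Step 8. [r1c1∈{3}] r1c1's peers cover all but 3. So r1c1=3.

Answer: 3 4 2 1 / 1 2 4 3 / 4 1 3 2 / 2 3 1 4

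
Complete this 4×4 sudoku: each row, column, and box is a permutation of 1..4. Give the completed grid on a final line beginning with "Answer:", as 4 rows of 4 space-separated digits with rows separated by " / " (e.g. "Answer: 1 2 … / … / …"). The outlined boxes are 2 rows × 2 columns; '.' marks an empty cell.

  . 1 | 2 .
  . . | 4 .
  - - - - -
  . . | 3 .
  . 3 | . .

Step 1. [r3c2∈{2,4}] col 2 places 4 nowhere but r3c2. So r3c2=4.
Step 2. [r4c3∈{1}] r4c3 has the single candidate 1, so r4c3=1.
Step 3. [r4c1∈{2}] r4c1 has the single candidate 2, so r4c1=2.
Step 4. [r1c4∈{3}] only 3 remains possible at r1c4. So r1c4=3.
Step 5. [r3c4∈{2}] r3c4's peers cover all but 2. So r3c4=2.
Step 6. [r2c2∈{2}] r2c2's peers cover all but 2 ⇒ r2c2=2.
Step 7. [r3c1∈{1}] only 1 remains possible at r3c1, so r3c1=1.
Step 8. [r1c1∈{4}] nothing but 4 survives at r1c1. So r1c1=4.
Step 9. [r4c4∈{4}] r4c4 is down to just 4 ⇒ r4c4=4.
Step 10. [r2c4∈{1}] only 1 remains possible at r2c4 ⇒ r2c4=1.
Step 11. [r2c1∈{3}] r2c1 has the single candidate 3. So r2c1=3.

Answer: 4 1 2 3 / 3 2 4 1 / 1 4 3 2 / 2 3 1 4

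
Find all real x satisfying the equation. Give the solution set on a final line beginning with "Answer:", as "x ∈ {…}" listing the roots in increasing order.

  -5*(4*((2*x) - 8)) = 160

Step 1. [-5*(4*((2*x) - 8)) = 160] leading coefficient -5: divide by -5, so div: 4*((2*x) - 8) = -32.
Step 2. [4*((2*x) - 8) = -32] divide by the outer 4 ⇒ div: (2*x) - 8 = -8.
Step 3. [(2*x) - 8 = -8] 2 divides every term; factor it out ⇒ factor: x - 4 = -4.
Step 4. [x - 4 = -4] -4 is outermost — add 4 both sides. So sub: x = 0.

Answer: x ∈ {0}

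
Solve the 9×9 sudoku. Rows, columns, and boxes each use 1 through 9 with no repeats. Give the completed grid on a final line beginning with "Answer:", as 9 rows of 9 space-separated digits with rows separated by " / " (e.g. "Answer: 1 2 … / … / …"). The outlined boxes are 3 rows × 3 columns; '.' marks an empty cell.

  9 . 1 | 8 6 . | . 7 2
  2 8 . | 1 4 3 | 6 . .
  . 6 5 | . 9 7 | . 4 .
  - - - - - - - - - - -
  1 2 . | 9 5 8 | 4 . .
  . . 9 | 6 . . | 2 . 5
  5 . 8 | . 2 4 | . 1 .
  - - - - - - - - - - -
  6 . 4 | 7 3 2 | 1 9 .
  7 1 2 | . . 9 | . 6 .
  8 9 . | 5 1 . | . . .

Step 1. [r4c8∈{3}] r4c8 is down to just 3, so r4c8=3.
Step 2. [r3c1∈{3}] nothing but 3 survives at r3c1, so r3c1=3.
Step 3. [r5c2∈{3,4,7}] r5c2 is the only open cell in row 5 admitting 3, so r5c2=3.
Step 4. [r9c9∈{3,4,7}] row 9 places 4 nowhere but r9c9 ⇒ r9c9=4.
Step 5. [r7c9∈{8}] nothing but 8 survives at r7c9 ⇒ r7c9=8.
Step 6. [r6c2∈{7}] nothing but 7 survives at r6c2, so r6c2=7.
Step 7. [r1c7∈{3,5}] in row 1, 3 fits only at r1c7, so r1c7=3.
Step 8. [r6c9∈{6,9}] 6 has one home in row 6: r6c9 ⇒ r6c9=6.
Step 9. [r3c7∈{8}] only 8 remains possible at r3c7, so r3c7=8.
Step 10. [r5c8∈{8}] only 8 remains possible at r5c8. So r5c8=8.
Step 11. [r2c9∈{9}] only 9 remains possible at r2c9 ⇒ r2c9=9.
Step 12. [r8c5∈{8}] only 8 remains possible at r8c5, so r8c5=8.
Step 13. [r3c9∈{1}] r3c9's peers cover all but 1 ⇒ r3c9=1.
Step 14. [r6c7∈{9}] only 9 remains possible at r6c7 ⇒ r6c7=9.
Step 15. [r1c6∈{5}] only 5 remains possible at r1c6, so r1c6=5.
Step 16. [r9c8∈{2}] r9c8 is down to just 2, so r9c8=2.
Step 17. [r8c7∈{5}] nothing but 5 survives at r8c7. So r8c7=5.
Step 18. [r3c4∈{2}] r3c4 has the single candidate 2. So r3c4=2.
Step 19. [r7c2∈{5}] nothing but 5 survives at r7c2 ⇒ r7c2=5.
Step 20. [r2c8∈{5}] r2c8's peers cover all but 5, so r2c8=5.
Step 21. [r4c3∈{6}] r4c3 has the single candidate 6, so r4c3=6.
Step 22. [r2c3∈{7}] only 7 remains possible at r2c3 ⇒ r2c3=7.
Step 23. [r8c4∈{4}] only 4 remains possible at r8c4. So r8c4=4.
Step 24. [r5c1∈{4}] r5c1 is down to just 4. So r5c1=4.
Step 25. [r4c9∈{7}] nothing but 7 survives at r4c9 ⇒ r4c9=7.
Step 26. [r5c5∈{7}] r5c5's peers cover all but 7. So r5c5=7.
Step 27. [r5c6∈{1}] nothing but 1 survives at r5c6 ⇒ r5c6=1.
Step 28. [r9c7∈{7}] r9c7 is down to just 7. So r9c7=7.
Step 29. [r9c3∈{3}] r9c3 is down to just 3 ⇒ r9c3=3.
Step 30. [r6c4∈{3}] r6c4 is down to just 3 ⇒ r6c4=3.
Step 31. [r9c6∈{6}] r9c6 is down to just 6. So r9c6=6.
Step 32. [r1c2∈{4}] nothing but 4 survives at r1c2 ⇒ r1c2=4.
Step 33. [r8c9∈{3}] r8c9's peers cover all but 3 ⇒ r8c9=3.

Answer: 9 4 1 8 6 5 3 7 2 / 2 8 7 1 4 3 6 5 9 / 3 6 5 2 9 7 8 4 1 / 1 2 6 9 5 8 4 3 7 / 4 3 9 6 7 1 2 8 5 / 5 7 8 3 2 4 9 1 6 / 6 5 4 7 3 2 1 9 8 / 7 1 2 4 8 9 5 6 3 / 8 9 3 5 1 6 7 2 4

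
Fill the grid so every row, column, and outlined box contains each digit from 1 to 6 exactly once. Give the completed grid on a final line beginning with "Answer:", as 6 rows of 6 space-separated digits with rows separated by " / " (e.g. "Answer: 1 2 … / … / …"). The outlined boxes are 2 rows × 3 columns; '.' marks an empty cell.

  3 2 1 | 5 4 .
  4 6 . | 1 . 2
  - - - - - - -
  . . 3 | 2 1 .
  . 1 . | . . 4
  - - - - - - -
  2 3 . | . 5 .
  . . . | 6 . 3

Step 1. [r4c5∈{3,6}] col 5 places 6 nowhere but r4c5. So r4c5=6.
Step 2. [r4c1∈{5}] only 5 remains possible at r4c1. So r4c1=5.
Step 3. [r6c2∈{4,5}] 5 has one home in col 2: r6c2, so r6c2=5.
Step 4. [r5c3∈{4,6}] 6 has one home in row 5: r5c3, so r5c3=6.
Step 5. [r3c1∈{6}] r3c1 is down to just 6. So r3c1=6.
Step 6. [r4c3∈{2}] nothing but 2 survives at r4c3. So r4c3=2.
Step 7. [r4c4∈{3}] only 3 remains possible at r4c4, so r4c4=3.
Step 8. [r5c6∈{1}] nothing but 1 survives at r5c6. So r5c6=1.
Step 9. [r6c3∈{4}] r6c3 has the single candidate 4. So r6c3=4.
Step 10. [r5c4∈{4}] only 4 remains possible at r5c4 ⇒ r5c4=4.
Step 11. [r1c6∈{6}] only 6 remains possible at r1c6. So r1c6=6.
Step 12. [r3c2∈{4}] r3c2's peers cover all but 4, so r3c2=4.
Step 13. [r6c5∈{2}] nothing but 2 survives at r6c5. So r6c5=2.
Step 14. [r2c5∈{3}] r2c5 is down to just 3 ⇒ r2c5=3.
Step 15. [r2c3∈{5}] r2c3 has the single candidate 5 ⇒ r2c3=5.
Step 16. [r6c1∈{1}] only 1 remains possible at r6c1 ⇒ r6c1=1.
Step 17. [r3c6∈{5}] r3c6's peers cover all but 5. So r3c6=5.

Answer: 3 2 1 5 4 6 / 4 6 5 1 3 2 / 6 4 3 2 1 5 / 5 1 2 3 6 4 / 2 3 6 4 5 1 / 1 5 4 6 2 3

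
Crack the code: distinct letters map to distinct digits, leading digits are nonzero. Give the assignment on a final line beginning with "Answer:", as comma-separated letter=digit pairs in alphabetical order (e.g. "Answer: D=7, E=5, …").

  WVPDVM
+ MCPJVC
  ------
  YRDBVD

Step 1. [col 1: M + C ≡ D (mod 10)] column 1 (M + C ≡ D (mod 10), carry-in 0) doesn't pin D yet; pick D=6 and continue. So D=6.
Step 2. [col 1: M + C ≡ D (mod 10)] no forcing yet in column 1 (carry-in 0); C=2 is free and consistent — try it. So C=2.
Step 3. [col 1: M + C ≡ D (mod 10)] from column 1 (C=2, D=6, carry-in 0, digits 2,6 already taken and all letters distinct): M must equal 4. So M=4.
Step 4. [col 2: V + V ≡ V (mod 10)] in column 2 we have V+V≡V with carry-in 0; given nothing yet and digits 2,4,6 already taken and all letters distinct, that pins V to 0. So V=0.
Step 5. [col 3: D + J ≡ B (mod 10)] column 3 (D + J ≡ B (mod 10), carry-in 0) doesn't pin J yet; pick J=1 and continue ⇒ J=1.
Step 6. [col 3: D + J ≡ B (mod 10)] column 3 reads D+J+carry(0)=B with D=6, J=1; with digits 0,1,2,4,6 already taken and all letters distinct, the only value for B is 7, so B=7.
Step 7. [col 4: P + P ≡ D (mod 10)] several values work for P in column 4 (P + P ≡ D (mod 10), carry-in 0); try P=8, so P=8.
Step 8. [col 5: V + C ≡ R (mod 10)] from column 5 (V=0, C=2, carry-in 1, digits 0,1,2,4,6,7,8 already taken and all letters distinct): R must equal 3 ⇒ R=3.
Step 9. [col 6: W + M ≡ Y (mod 10)] from column 6 (M=4, carry-in 0, digits 0,1,2,3,4,6,7,8 already taken and all letters distinct): Y must equal 9. So Y=9.
Step 10. [col 6: W + M ≡ Y (mod 10)] from column 6 (M=4, Y=9, carry-in 0, digits 0,1,2,3,4,6,7,8,9 already taken and all letters distinct): W must equal 5. So W=5.

Answer: B=7, C=2, D=6, J=1, M=4, P=8, R=3, V=0, W=5, Y=9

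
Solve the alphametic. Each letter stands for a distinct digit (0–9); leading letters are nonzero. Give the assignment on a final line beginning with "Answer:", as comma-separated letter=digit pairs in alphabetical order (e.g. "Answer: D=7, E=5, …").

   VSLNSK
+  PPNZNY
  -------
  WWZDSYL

Step 1. [col 1: K + Y ≡ L (mod 10)] column 1 (K + Y ≡ L (mod 10), carry-in 0) doesn't pin L yet; pick L=7 and continue. So L=7.
Step 2. [W] adding two 6-digit numbers gives at most 6+1 digits, and here it does — W is that final carry and must be 1 ⇒ W=1.
Step 3. [col 1: K + Y ≡ L (mod 10)] several values work for Y in column 1 (K + Y ≡ L (mod 10), carry-in 0); try Y=9 ⇒ Y=9.
Step 4. [col 1: K + Y ≡ L (mod 10)] column 1: given Y=9, L=7, carry-in 0, and digits 1,7,9 already taken and all letters distinct, K+Y≡L (mod 10) forces K=8 ⇒ K=8.
Step 5. [col 2: S + N ≡ Y (mod 10)] N=3 is one option consistent with column 2 (S + N ≡ Y (mod 10), carry-in 1) — take it ⇒ N=3.
Step 6. [col 2: S + N ≡ Y (mod 10)] in column 2 we have S+N≡Y with carry-in 1; given N=3, Y=9 and digits 1,3,7,8,9 already taken and all letters distinct, that pins S to 5 ⇒ S=5.
Step 7. [col 3: N + Z ≡ S (mod 10)] column 3: given N=3, S=5, carry-in 0, and digits 1,3,5,7,8,9 already taken and all letters distinct, N+Z≡S (mod 10) forces Z=2 ⇒ Z=2.
Step 8. [col 4: L + N ≡ D (mod 10)] from column 4 (L=7, N=3, carry-in 0, digits 1,2,3,5,7,8,9 already taken and all letters distinct): D must equal 0, so D=0.
Step 9. [col 5: S + P ≡ Z (mod 10)] column 5 reads S+P+carry(1)=Z with S=5, Z=2; with digits 0,1,2,3,5,7,8,9 already taken and all letters distinct, the only value for P is 6. So P=6.
Step 10. [col 6: V + P ≡ W (mod 10)] from column 6 (P=6, W=1, carry-in 1, digits 0,1,2,3,5,6,7,8,9 already taken and all letters distinct): V must equal 4 ⇒ V=4.

Answer: D=0, K=8, L=7, N=3, P=6, S=5, V=4, W=1, Y=9, Z=2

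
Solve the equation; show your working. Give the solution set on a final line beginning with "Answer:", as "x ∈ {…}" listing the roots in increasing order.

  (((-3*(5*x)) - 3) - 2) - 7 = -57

Step 1. [(((-3*(5*x)) - 3) - 2) - 7 = -57] the outer -7 inverts by adding 7 ⇒ sub: ((-3*(5*x)) - 3) - 2 = -50.
Step 2. [((-3*(5*x)) - 3) - 2 = -50] peel the -2: add 2 from each side ⇒ sub: (-3*(5*x)) - 3 = -48.
Step 3. [(-3*(5*x)) - 3 = -48] -3 | LHS and -3 | -48: pull -3 out, so factor: (5*x) + 1 = 16.
Step 4. [(5*x) + 1 = 16] +1 is outermost — subtract 1 both sides. So sub: 5*x = 15.
Step 5. [5*x = 15] 5 out front; divide by 5 ⇒ div: x = 3.

Answer: x ∈ {3}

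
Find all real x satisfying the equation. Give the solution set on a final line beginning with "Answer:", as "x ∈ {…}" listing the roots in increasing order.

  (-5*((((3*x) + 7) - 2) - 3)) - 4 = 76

Step 1. [(-5*((((3*x) + 7) - 2) - 3)) - 4 = 76] peel the -4: add 4 from each side ⇒ sub: -5*((((3*x) + 7) - 2) - 3) = 80.
Step 2. [-5*((((3*x) + 7) - 2) - 3) = 80] -5 out front; divide by -5 ⇒ div: (((3*x) + 7) - 2) - 3 = -16.
Step 3. [(((3*x) + 7) - 2) - 3 = -16] the outer -3 inverts by adding 3 ⇒ sub: ((3*x) + 7) - 2 = -13.
Step 4. [((3*x) + 7) - 2 = -13] the outer -2 inverts by adding 2. So sub: (3*x) + 7 = -11.
Step 5. [(3*x) + 7 = -11] peel the +7: subtract 7 from each side ⇒ sub: 3*x = -18.
Step 6. [3*x = -18] 3·(inner) — divide through by 3 ⇒ div: x = -6.

Answer: x ∈ {-6}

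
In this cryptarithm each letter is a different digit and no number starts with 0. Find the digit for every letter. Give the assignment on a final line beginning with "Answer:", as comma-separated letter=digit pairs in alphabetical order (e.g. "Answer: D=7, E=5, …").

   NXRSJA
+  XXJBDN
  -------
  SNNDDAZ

Step 1. [col 1: A + N ≡ Z (mod 10)] column 1 (A + N ≡ Z (mod 10), carry-in 0) doesn't pin N yet; pick N=8 and continue, so N=8.
Step 2. [col 1: A + N ≡ Z (mod 10)] Z=0 is one option consistent with column 1 (A + N ≡ Z (mod 10), carry-in 0) — take it. So Z=0.
Step 3. [S] adding two 6-digit numbers gives at most 6+1 digits, and here it does — S is that final carry and must be 1. So S=1.
Step 4. [col 1: A + N ≡ Z (mod 10)] column 1: given N=8, Z=0, carry-in 0, and digits 0,1,8 already taken and all letters distinct, A+N≡Z (mod 10) forces A=2 ⇒ A=2.
Step 5. [col 2: J + D ≡ A (mod 10)] no forcing yet in column 2 (carry-in 1); D=7 is free and consistent — try it ⇒ D=7.
Step 6. [col 2: J + D ≡ A (mod 10)] column 2: given D=7, A=2, carry-in 1, and digits 0,1,2,7,8 already taken and all letters distinct, J+D≡A (mod 10) forces J=4. So J=4.
Step 7. [col 3: S + B ≡ D (mod 10)] from column 3 (S=1, D=7, carry-in 1, digits 0,1,2,4,7,8 already taken and all letters distinct): B must equal 5. So B=5.
Step 8. [col 4: R + J ≡ D (mod 10)] in column 4 we have R+J≡D with carry-in 0; given J=4, D=7 and digits 0,1,2,4,5,7,8 already taken and all letters distinct, that pins R to 3 ⇒ R=3.
Step 9. [col 5: X + X ≡ N (mod 10)] in column 5 we have X+X≡N with carry-in 0; given N=8 and digits 0,1,2,3,4,5,7,8 already taken and all letters distinct, that pins X to 9, so X=9.

Answer: A=2, B=5, D=7, J=4, N=8, R=3, S=1, X=9, Z=0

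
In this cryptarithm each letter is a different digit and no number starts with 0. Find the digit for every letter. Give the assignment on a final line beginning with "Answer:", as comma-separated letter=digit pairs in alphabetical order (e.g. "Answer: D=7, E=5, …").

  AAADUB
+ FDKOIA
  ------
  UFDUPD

Step 1. [col 1: B + A ≡ D (mod 10)] no forcing yet in column 1 (carry-in 0); A=4 is free and consistent — try it, so A=4.
Step 2. [col 1: B + A ≡ D (mod 10)] no forcing yet in column 1 (carry-in 0); B=3 is free and consistent — try it. So B=3.
Step 3. [col 1: B + A ≡ D (mod 10)] from column 1 (B=3, A=4, carry-in 0, digits 3,4 already taken and all letters distinct): D must equal 7. So D=7.
Step 4. [col 2: U + I ≡ P (mod 10)] P=5 is one option consistent with column 2 (U + I ≡ P (mod 10), carry-in 0) — take it, so P=5.
Step 5. [col 2: U + I ≡ P (mod 10)] column 2 (U + I ≡ P (mod 10), carry-in 0) doesn't pin I yet; pick I=9 and continue, so I=9.
Step 6. [col 2: U + I ≡ P (mod 10)] in column 2 we have U+I≡P with carry-in 0; given I=9, P=5 and digits 3,4,5,7,9 already taken and all letters distinct, that pins U to 6, so U=6.
Step 7. [col 3: D + O ≡ U (mod 10)] column 3 reads D+O+carry(1)=U with D=7, U=6; with digits 3,4,5,6,7,9 already taken and all letters distinct, the only value for O is 8. So O=8.
Step 8. [col 4: A + K ≡ D (mod 10)] in column 4 we have A+K≡D with carry-in 1; given A=4, D=7 and digits 3,4,5,6,7,8,9 already taken and all letters distinct, that pins K to 2 ⇒ K=2.
Step 9. [col 5: A + D ≡ F (mod 10)] in column 5 we have A+D≡F with carry-in 0; given A=4, D=7 and digits 2,3,4,5,6,7,8,9 already taken and all letters distinct, that pins F to 1 ⇒ F=1.

Answer: A=4, B=3, D=7, F=1, I=9, K=2, O=8, P=5, U=6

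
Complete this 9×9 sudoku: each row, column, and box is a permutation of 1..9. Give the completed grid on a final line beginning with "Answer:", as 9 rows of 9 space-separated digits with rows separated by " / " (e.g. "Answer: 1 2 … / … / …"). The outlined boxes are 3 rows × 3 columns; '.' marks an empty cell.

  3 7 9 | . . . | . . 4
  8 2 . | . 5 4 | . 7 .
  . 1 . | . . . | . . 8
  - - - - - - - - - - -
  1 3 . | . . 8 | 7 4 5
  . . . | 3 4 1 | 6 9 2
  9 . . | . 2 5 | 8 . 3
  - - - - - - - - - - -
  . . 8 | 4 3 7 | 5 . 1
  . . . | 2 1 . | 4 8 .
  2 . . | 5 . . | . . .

Step 1. [r7c1∈{6}] r7c1's peers cover all but 6 ⇒ r7c1=6.
Step 2. [r2c3∈{6}] r2c3 has the single candidate 6. So r2c3=6.
Step 3. [r2c9∈{9}] only 9 remains possible at r2c9. So r2c9=9.
Step 4. [r3c6∈{2,3,6,9}] across col 6, 3 lands solely at r3c6, so r3c6=3.
Step 5. [r1c8∈{1,2,5,6}] row 1 places 5 nowhere but r1c8 ⇒ r1c8=5.
Step 6. [r3c8∈{2,6}] across box 3, 6 lands solely at r3c8 ⇒ r3c8=6.
Step 7. [r9c7∈{3,9}] r9c7 is the only open cell in col 7 admitting 9, so r9c7=9.
Step 8. [r9c6∈{6}] nothing but 6 survives at r9c6. So r9c6=6.
Step 9. [r9c3∈{1,3,4,7}] in row 9, 1 fits only at r9c3, so r9c3=1.
Step 10. [r1c4∈{1,6,8}] in col 4, 8 fits only at r1c4. So r1c4=8.
Step 11. [r6c4∈{6,7}] 7 has one home in box 5: r6c4 ⇒ r6c4=7.
Step 12. [r3c4∈{9}] r3c4's peers cover all but 9 ⇒ r3c4=9.
Step 13. [r3c1∈{4,5}] 4 has one home in col 1: r3c1 ⇒ r3c1=4.
Step 14. [r8c3∈{3,5,7}] row 8 places 3 nowhere but r8c3, so r8c3=3.
Step 15. [r8c1∈{5,7}] across box 7, 7 lands solely at r8c1, so r8c1=7.
Step 16. [r8c2∈{5,9}] r8c2 is the only open cell in row 8 admitting 5 ⇒ r8c2=5.
Step 17. [r1c7∈{1,2}] row 1 places 1 nowhere but r1c7. So r1c7=1.
Step 18. [r6c3∈{4}] r6c3's peers cover all but 4 ⇒ r6c3=4.
Step 19. [r5c1∈{5}] r5c1's peers cover all but 5, so r5c1=5.
Step 20. [r1c5∈{6}] r1c5 is down to just 6 ⇒ r1c5=6.
Step 21. [r3c7∈{2}] r3c7 is down to just 2. So r3c7=2.
Step 22. [r7c8∈{2}] nothing but 2 survives at r7c8, so r7c8=2.
Step 23. [r9c5∈{8}] r9c5's peers cover all but 8 ⇒ r9c5=8.
Step 24. [r3c3∈{5}] r3c3's peers cover all but 5 ⇒ r3c3=5.
Step 25. [r6c8∈{1}] only 1 remains possible at r6c8. So r6c8=1.
Step 26. [r9c8∈{3}] r9c8 is down to just 3. So r9c8=3.
Step 27. [r5c3∈{7}] nothing but 7 survives at r5c3, so r5c3=7.
Step 28. [r6c2∈{6}] r6c2's peers cover all but 6. So r6c2=6.
Step 29. [r1c6∈{2}] r1c6 has the single candidate 2, so r1c6=2.
Step 30. [r7c2∈{9}] only 9 remains possible at r7c2 ⇒ r7c2=9.
Step 31. [r8c6∈{9}] nothing but 9 survives at r8c6. So r8c6=9.
Step 32. [r9c2∈{4}] nothing but 4 survives at r9c2, so r9c2=4.
Step 33. [r9c9∈{7}] nothing but 7 survives at r9c9, so r9c9=7.
Step 34. [r4c3∈{2}] only 2 remains possible at r4c3. So r4c3=2.
Step 35. [r3c5∈{7}] r3c5 is down to just 7 ⇒ r3c5=7.
Step 36. [r2c7∈{3}] r2c7's peers cover all but 3, so r2c7=3.
Step 37. [r2c4∈{1}] r2c4 is down to just 1. So r2c4=1.
Step 38. [r4c5∈{9}] nothing but 9 survives at r4c5 ⇒ r4c5=9.
Step 39. [r5c2∈{8}] only 8 remains possible at r5c2 ⇒ r5c2=8.
Step 40. [r8c9∈{6}] nothing but 6 survives at r8c9 ⇒ r8c9=6.
Step 41. [r4c4∈{6}] only 6 remains possible at r4c4, so r4c4=6.

Answer: 3 7 9 8 6 2 1 5 4 / 8 2 6 1 5 4 3 7 9 / 4 1 5 9 7 3 2 6 8 / 1 3 2 6 9 8 7 4 5 / 5 8 7 3 4 1 6 9 2 / 9 6 4 7 2 5 8 1 3 / 6 9 8 4 3 7 5 2 1 / 7 5 3 2 1 9 4 8 6 / 2 4 1 5 8 6 9 3 7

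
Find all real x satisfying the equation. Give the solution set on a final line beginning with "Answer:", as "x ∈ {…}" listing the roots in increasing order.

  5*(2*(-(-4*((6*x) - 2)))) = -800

Step 1. [5*(2*(-(-4*((6*x) - 2)))) = -800] divide by the outer 5 ⇒ div: 2*(-(-4*((6*x) - 2))) = -160.
Step 2. [2*(-(-4*((6*x) - 2))) = -160] leading coefficient 2: divide by 2. So div: -(-4*((6*x) - 2)) = -80.
Step 3. [-(-4*((6*x) - 2)) = -80] LHS negated; negate both sides ⇒ neg: -4*((6*x) - 2) = 80.
Step 4. [-4*((6*x) - 2) = 80] -4 out front; divide by -4. So div: (6*x) - 2 = -20.
Step 5. [(6*x) - 2 = -20] peel the -2: add 2 from each side ⇒ sub: 6*x = -18.
Step 6. [6*x = -18] LHS = 6·(…); ÷6 both sides, so div: x = -3.

Answer: x ∈ {-3}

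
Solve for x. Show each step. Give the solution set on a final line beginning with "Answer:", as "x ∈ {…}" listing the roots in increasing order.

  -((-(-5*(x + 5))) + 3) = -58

Step 1. [-((-(-5*(x + 5))) + 3) = -58] LHS negated; negate both sides, so neg: (-(-5*(x + 5))) + 3 = 58.
Step 2. [(-(-5*(x + 5))) + 3 = 58] peel the +3: subtract 3 from each side ⇒ sub: -(-5*(x + 5)) = 55.
Step 3. [-(-5*(x + 5)) = 55] flip signs both sides. So neg: -5*(x + 5) = -55.
Step 4. [-5*(x + 5) = -55] -5·(inner) — divide through by -5 ⇒ div: x + 5 = 11.
Step 5. [x + 5 = 11] subtract 5: x sits inside (… + 5), so sub: x = 6.

Answer: x ∈ {6}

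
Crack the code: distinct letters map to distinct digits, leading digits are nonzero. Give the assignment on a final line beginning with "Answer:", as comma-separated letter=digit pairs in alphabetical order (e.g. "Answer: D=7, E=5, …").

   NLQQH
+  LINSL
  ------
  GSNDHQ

Step 1. [G] the sum has 6 digits but both addends have 5; that extra leading digit G is the final carry, namely 1, so G=1.
Step 2. [col 1: H + L ≡ Q (mod 10)] L=6 is one option consistent with column 1 (H + L ≡ Q (mod 10), carry-in 0) — take it, so L=6.
Step 3. [col 1: H + L ≡ Q (mod 10)] no forcing yet in column 1 (carry-in 0); H=9 is free and consistent — try it ⇒ H=9.
Step 4. [col 1: H + L ≡ Q (mod 10)] column 1 reads H+L+carry(0)=Q with H=9, L=6; with digits 1,6,9 already taken and all letters distinct, the only value for Q is 5. So Q=5.
Step 5. [col 2: Q + S ≡ H (mod 10)] column 2: given Q=5, H=9, carry-in 1, and digits 1,5,6,9 already taken and all letters distinct, Q+S≡H (mod 10) forces S=3 ⇒ S=3.
Step 6. [col 3: Q + N ≡ D (mod 10)] column 3 (Q + N ≡ D (mod 10), carry-in 0) doesn't pin N yet; pick N=7 and continue, so N=7.
Step 7. [col 3: Q + N ≡ D (mod 10)] in column 3 we have Q+N≡D with carry-in 0; given Q=5, N=7 and digits 1,3,5,6,7,9 already taken and all letters distinct, that pins D to 2, so D=2.
Step 8. [col 4: L + I ≡ N (mod 10)] in column 4 we have L+I≡N with carry-in 1; given L=6, N=7 and digits 1,2,3,5,6,7,9 already taken and all letters distinct, that pins I to 0, so I=0.

Answer: D=2, G=1, H=9, I=0, L=6, N=7, Q=5, S=3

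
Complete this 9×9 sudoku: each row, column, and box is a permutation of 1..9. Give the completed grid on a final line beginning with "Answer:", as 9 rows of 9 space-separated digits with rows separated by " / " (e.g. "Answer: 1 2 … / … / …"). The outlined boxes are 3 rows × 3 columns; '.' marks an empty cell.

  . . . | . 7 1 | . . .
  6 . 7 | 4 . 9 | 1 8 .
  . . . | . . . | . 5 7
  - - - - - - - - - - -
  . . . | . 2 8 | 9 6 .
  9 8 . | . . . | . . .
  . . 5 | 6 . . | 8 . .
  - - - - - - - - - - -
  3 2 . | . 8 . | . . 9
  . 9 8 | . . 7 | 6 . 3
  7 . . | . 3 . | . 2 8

Step 1. [r2c2∈{3,5}] across row 2, 3 lands solely at r2c2 ⇒ r2c2=3.
Step 2. [r3c6∈{2,3,6}] in col 6, 2 fits only at r3c6 ⇒ r3c6=2.
Step 3. [r5c3∈{1,2,3,4,6}] row 5 places 6 nowhere but r5c3 ⇒ r5c3=6.
Step 4. [r1c3∈{2,4,9}] in col 3, 2 fits only at r1c3. So r1c3=2.
Step 5. [r5c7∈{2,3,4,5,7}] 2 has one home in col 7: r5c7, so r5c7=2.
Step 6. [r9c2∈{1,4,5,6}] across col 2, 6 lands solely at r9c2. So r9c2=6.
Step 7. [r8c1∈{1,4,5}] in box 7, 5 fits only at r8c1 ⇒ r8c1=5.
Step 8. [r4c3∈{1,3,4}] r4c3 is the only open cell in col 3 admitting 3. So r4c3=3.
Step 9. [r7c7∈{4,5,7}] in col 7, 7 fits only at r7c7. So r7c7=7.
Step 10. [r9c7∈{4,5}] in col 7, 5 fits only at r9c7 ⇒ r9c7=5.
Step 11. [r9c6∈{4}] nothing but 4 survives at r9c6. So r9c6=4.
Step 12. [r8c5∈{1}] r8c5 is down to just 1, so r8c5=1.
Step 13. [r7c8∈{1,4}] r7c8 is the only open cell in box 9 admitting 1 ⇒ r7c8=1.
Step 14. [r7c4∈{5}] only 5 remains possible at r7c4 ⇒ r7c4=5.
Step 15. [r8c8∈{4}] nothing but 4 survives at r8c8 ⇒ r8c8=4.
Step 16. [r4c9∈{1,4,5}] row 4 places 5 nowhere but r4c9 ⇒ r4c9=5.
Step 17. [r6c6∈{3}] r6c6 is down to just 3. So r6c6=3.
Step 18. [r5c8∈{3,7}] r5c8 is the only open cell in row 5 admitting 3 ⇒ r5c8=3.
Step 19. [r3c3∈{1,4,9}] r3c3 is the only open cell in row 3 admitting 9, so r3c3=9.
Step 20. [r5c4∈{1,7}] across row 5, 7 lands solely at r5c4. So r5c4=7.
Step 21. [r4c2∈{1,4,7}] row 4 places 7 nowhere but r4c2 ⇒ r4c2=7.
Step 22. [r4c1∈{1,4}] row 4 places 4 nowhere but r4c1 ⇒ r4c1=4.
Step 23. [r6c2∈{1}] r6c2 has the single candidate 1 ⇒ r6c2=1.
Step 24. [r6c9∈{4}] only 4 remains possible at r6c9, so r6c9=4.
Step 25. [r3c2∈{4}] r3c2 is down to just 4, so r3c2=4.
Step 26. [r1c1∈{8}] r1c1 has the single candidate 8, so r1c1=8.
Step 27. [r1c4∈{3}] r1c4's peers cover all but 3. So r1c4=3.
Step 28. [r2c5∈{5}] only 5 remains possible at r2c5 ⇒ r2c5=5.
Step 29. [r6c5∈{9}] only 9 remains possible at r6c5 ⇒ r6c5=9.
Step 30. [r3c1∈{1}] r3c1 has the single candidate 1, so r3c1=1.
Step 31. [r3c7∈{3}] only 3 remains possible at r3c7. So r3c7=3.
Step 32. [r9c3∈{1}] r9c3 is down to just 1 ⇒ r9c3=1.
Step 33. [r1c9∈{6}] r1c9 has the single candidate 6. So r1c9=6.
Step 34. [r2c9∈{2}] r2c9 has the single candidate 2. So r2c9=2.
Step 35. [r9c4∈{9}] nothing but 9 survives at r9c4 ⇒ r9c4=9.
Step 36. [r1c2∈{5}] r1c2 is down to just 5 ⇒ r1c2=5.
Step 37. [r8c4∈{2}] r8c4 has the single candidate 2. So r8c4=2.
Step 38. [r4c4∈{1}] only 1 remains possible at r4c4, so r4c4=1.
Step 39. [r3c5∈{6}] r3c5 is down to just 6 ⇒ r3c5=6.
Step 40. [r1c8∈{9}] only 9 remains possible at r1c8 ⇒ r1c8=9.
Step 41. [r5c6∈{5}] r5c6 is down to just 5, so r5c6=5.
Step 42. [r3c4∈{8}] r3c4 has the single candidate 8, so r3c4=8.
Step 43. [r7c3∈{4}] r7c3 has the single candidate 4. So r7c3=4.
Step 44. [r6c1∈{2}] r6c1's peers cover all but 2 ⇒ r6c1=2.
Step 45. [r6c8∈{7}] r6c8 is down to just 7 ⇒ r6c8=7.
Step 46. [r5c9∈{1}] r5c9 is down to just 1 ⇒ r5c9=1.
Step 47. [r1c7∈{4}] nothing but 4 survives at r1c7, so r1c7=4.
Step 48. [r7c6∈{6}] nothing but 6 survives at r7c6, so r7c6=6.
Step 49. [r5c5∈{4}] nothing but 4 survives at r5c5. So r5c5=4.

Answer: 8 5 2 3 7 1 4 9 6 / 6 3 7 4 5 9 1 8 2 / 1 4 9 8 6 2 3 5 7 / 4 7 3 1 2 8 9 6 5 / 9 8 6 7 4 5 2 3 1 / 2 1 5 6 9 3 8 7 4 / 3 2 4 5 8 6 7 1 9 / 5 9 8 2 1 7 6 4 3 / 7 6 1 9 3 4 5 2 8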